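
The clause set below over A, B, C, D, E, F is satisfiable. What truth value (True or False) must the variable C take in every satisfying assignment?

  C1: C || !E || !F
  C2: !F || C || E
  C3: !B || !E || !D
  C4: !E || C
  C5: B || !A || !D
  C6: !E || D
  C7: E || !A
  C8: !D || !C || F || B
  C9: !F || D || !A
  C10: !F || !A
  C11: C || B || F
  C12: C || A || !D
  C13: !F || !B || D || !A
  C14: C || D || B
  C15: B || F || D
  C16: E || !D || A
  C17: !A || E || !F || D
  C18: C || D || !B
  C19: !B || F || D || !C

Suppose C = false.
Unit clause (!E) forces E = false.
Unit clause (!F) forces F = false.
Unit clause (!A) forces A = false.
Unit clause (B) forces B = true.
Unit clause (!D) forces D = false.
Now (D) is unsatisfied and unit — conflict.
So every satisfying assignment has C = True.

True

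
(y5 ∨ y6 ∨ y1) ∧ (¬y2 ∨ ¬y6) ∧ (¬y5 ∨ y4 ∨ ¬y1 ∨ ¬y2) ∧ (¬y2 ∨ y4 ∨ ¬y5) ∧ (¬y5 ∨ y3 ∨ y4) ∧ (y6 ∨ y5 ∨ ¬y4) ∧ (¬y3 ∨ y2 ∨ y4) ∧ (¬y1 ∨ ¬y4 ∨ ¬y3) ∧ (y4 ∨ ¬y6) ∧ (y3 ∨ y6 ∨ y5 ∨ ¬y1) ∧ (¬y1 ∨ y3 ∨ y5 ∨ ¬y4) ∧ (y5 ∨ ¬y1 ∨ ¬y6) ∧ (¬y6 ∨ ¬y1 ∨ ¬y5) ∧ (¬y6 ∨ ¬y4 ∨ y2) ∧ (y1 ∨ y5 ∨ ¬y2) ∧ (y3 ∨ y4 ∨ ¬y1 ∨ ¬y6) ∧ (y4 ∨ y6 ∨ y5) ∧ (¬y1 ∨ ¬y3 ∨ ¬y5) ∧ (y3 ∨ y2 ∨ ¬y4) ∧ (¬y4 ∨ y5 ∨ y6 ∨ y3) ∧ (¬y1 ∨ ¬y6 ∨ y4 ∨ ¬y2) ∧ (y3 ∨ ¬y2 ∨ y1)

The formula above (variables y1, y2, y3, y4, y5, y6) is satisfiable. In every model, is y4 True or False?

Suppose y4 = False.
The clause (¬y6) is unit, so y6 = False.
The clause (y5) is unit, so y5 = True.
The clause (¬y2) is unit, so y2 = False.
The clause (y3) is unit, so y3 = True.
But (¬y3) is also a unit clause — contradiction.
So every satisfying assignment has y4 = True.

True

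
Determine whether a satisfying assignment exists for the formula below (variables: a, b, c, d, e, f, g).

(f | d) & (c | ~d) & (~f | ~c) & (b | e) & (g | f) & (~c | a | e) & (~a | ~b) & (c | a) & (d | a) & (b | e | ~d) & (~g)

Yes

From the singleton clause (~g), g = 0.
From the singleton clause (f), f = 1.
From the singleton clause (~c), c = 0.
From the singleton clause (~d), d = 0.
From the singleton clause (a), a = 1.
From the singleton clause (~b), b = 0.
From the singleton clause (e), e = 1.
This assignment satisfies each clause.
A satisfying assignment: a ↦ 1; b ↦ 0; c ↦ 0; d ↦ 0; e ↦ 1; f ↦ 1; g ↦ 0.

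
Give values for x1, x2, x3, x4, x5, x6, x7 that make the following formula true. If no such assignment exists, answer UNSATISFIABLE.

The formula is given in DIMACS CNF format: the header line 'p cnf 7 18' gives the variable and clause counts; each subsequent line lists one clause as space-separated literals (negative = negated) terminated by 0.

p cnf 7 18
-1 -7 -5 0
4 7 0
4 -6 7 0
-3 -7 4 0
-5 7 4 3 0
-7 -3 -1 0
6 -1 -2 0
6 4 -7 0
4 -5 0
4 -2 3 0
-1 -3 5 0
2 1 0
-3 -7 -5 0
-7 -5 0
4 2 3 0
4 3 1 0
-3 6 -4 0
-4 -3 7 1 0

Suppose x4 = True.
Suppose x2 = False.
(x1) alone gives x1 = True.
Suppose x7 = False.
Suppose x3 = False.
No clause remains; x5, x6 are free.

x1: True, x2: False, x3: False, x4: True, x5: False, x6: False, x7: False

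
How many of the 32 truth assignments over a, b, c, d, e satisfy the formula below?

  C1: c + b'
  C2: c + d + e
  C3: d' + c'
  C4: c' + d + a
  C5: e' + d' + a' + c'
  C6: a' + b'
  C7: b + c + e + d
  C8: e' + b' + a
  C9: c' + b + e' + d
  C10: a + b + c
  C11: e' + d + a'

3

There are 2^5 = 32 truth assignments over (a, b, c, d, e).
Split on b. With b = 1, the clauses containing b are satisfied and b' drops from the rest; 0 of the 2^4 = 16 assignments to the other variables satisfy what remains.
With b = 0, by the same count on the reduced clause set, 3 assignments work.
(One model: a=T, b=F, c=F, d=T, e=F.)
Total: 0 + 3 = 3.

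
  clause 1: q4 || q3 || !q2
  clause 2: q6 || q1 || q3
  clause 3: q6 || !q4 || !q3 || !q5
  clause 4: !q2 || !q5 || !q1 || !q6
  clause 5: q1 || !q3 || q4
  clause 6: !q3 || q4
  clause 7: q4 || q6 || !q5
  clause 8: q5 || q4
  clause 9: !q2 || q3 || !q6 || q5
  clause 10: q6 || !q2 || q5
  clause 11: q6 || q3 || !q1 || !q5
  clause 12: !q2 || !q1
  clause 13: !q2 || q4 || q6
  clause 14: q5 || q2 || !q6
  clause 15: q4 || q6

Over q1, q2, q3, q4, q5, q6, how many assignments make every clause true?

There are 2^6 = 64 truth assignments over (q1, q2, q3, q4, q5, q6).
Split on q3. With q3 = true, the clauses containing q3 are satisfied and !q3 drops from the rest; 6 of the 2^5 = 32 assignments to the other variables satisfy what remains.
With q3 = false, by the same count on the reduced clause set, 6 assignments work.
Total: 6 + 6 = 12.

12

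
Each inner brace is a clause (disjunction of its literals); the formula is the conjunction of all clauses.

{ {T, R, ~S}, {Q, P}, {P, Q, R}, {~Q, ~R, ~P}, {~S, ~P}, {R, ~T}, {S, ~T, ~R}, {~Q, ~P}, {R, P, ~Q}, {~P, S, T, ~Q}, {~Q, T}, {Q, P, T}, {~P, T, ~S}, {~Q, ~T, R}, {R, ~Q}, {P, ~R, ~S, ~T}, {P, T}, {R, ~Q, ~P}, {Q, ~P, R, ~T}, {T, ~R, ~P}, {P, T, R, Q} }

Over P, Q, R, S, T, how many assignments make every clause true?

1

There are 2^5 = 32 truth assignments over (P, Q, R, S, T).
Split on T. With T = 1, the clauses containing T are satisfied and ~T drops from the rest; 0 of the 2^4 = 16 assignments to the other variables satisfy what remains.
With T = 0, by the same count on the reduced clause set, 1 assignment works.
(One model: P=T, Q=F, R=F, S=F, T=F.)
Total: 0 + 1 = 1.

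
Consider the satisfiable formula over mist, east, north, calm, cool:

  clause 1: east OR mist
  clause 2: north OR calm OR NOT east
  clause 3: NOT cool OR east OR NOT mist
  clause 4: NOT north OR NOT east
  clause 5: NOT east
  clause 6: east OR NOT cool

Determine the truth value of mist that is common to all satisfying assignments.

Suppose mist = false.
(east) alone gives east = true.
But (NOT east) is also a unit clause — contradiction.
So every satisfying assignment has mist = True.

True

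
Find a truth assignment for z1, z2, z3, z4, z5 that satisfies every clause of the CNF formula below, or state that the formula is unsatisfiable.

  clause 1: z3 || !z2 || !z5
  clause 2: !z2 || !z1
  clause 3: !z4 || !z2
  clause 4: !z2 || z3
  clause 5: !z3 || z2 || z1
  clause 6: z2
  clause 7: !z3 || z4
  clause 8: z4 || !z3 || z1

UNSATISFIABLE

Unit clause (z2) forces z2 = true.
Unit clause (!z1) forces z1 = false.
Unit clause (!z4) forces z4 = false.
Unit clause (z3) forces z3 = true.
That conflicts with the unit clause (!z3).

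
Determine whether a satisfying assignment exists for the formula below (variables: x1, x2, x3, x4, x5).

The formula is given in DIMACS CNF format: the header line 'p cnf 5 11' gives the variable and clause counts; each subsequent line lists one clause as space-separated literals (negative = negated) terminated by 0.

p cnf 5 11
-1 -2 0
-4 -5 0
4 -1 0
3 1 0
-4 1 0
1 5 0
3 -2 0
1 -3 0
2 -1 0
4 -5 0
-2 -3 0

No

Branch on x1: set x1 = False.
Unit clause (x3) forces x3 = True.
That conflicts with the unit clause (¬x3).
Undo x1 and try x1 = True.
Unit clause (¬x2) forces x2 = False.
That conflicts with the unit clause (x2).
Both values of x1 lead to a conflict.
No assignment satisfies every clause.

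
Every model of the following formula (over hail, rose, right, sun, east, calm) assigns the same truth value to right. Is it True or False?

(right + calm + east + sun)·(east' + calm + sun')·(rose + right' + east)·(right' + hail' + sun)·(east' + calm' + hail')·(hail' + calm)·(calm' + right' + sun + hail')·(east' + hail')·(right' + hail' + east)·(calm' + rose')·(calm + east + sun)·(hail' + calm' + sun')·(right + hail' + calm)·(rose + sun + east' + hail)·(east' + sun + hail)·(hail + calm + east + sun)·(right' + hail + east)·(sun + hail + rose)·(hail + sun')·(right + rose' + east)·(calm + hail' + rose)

Suppose right = 1.
Case rose = 1:
(calm') alone gives calm = 0.
(hail') alone gives hail = 0.
(east) alone gives east = 1.
(sun') alone gives sun = 0.
That conflicts with the unit clause (sun).
Backtrack on rose: now try rose = 0.
(east) alone gives east = 1.
(hail') alone gives hail = 0.
(sun) alone gives sun = 1.
That conflicts with the unit clause (sun').
Either choice for rose ends in contradiction.
So every satisfying assignment has right = False.

False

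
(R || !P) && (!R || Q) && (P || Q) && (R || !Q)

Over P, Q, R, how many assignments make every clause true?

2

There are 2^3 = 8 truth assignments over (P, Q, R).
Split on R. With R = true, the clauses containing R are satisfied and !R drops from the rest; 2 of the 2^2 = 4 assignments to the other variables satisfy what remains.
With R = false, by the same count on the reduced clause set, 0 assignments work.
(One model: P=F, Q=T, R=T.)
Total: 2 + 0 = 2.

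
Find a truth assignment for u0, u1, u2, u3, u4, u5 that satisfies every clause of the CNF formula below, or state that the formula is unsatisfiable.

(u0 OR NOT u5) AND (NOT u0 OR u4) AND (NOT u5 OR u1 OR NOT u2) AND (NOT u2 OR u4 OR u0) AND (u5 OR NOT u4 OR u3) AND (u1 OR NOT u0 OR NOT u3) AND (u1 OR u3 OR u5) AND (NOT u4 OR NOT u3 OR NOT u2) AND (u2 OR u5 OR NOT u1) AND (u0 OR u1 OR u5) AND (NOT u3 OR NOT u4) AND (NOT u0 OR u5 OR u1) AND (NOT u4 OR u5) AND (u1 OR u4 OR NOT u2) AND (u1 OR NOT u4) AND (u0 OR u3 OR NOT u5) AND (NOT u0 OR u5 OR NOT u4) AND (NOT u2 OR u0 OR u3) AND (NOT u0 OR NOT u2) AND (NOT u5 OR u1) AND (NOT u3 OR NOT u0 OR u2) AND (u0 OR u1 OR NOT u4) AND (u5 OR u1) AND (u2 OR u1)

Try u0 = true.
(u4) alone gives u4 = true.
(NOT u3) alone gives u3 = false.
(u5) alone gives u5 = true.
(u1) alone gives u1 = true.
(NOT u2) alone gives u2 = false.
Every clause now holds.

u0=true; u1=true; u2=false; u3=false; u4=true; u5=true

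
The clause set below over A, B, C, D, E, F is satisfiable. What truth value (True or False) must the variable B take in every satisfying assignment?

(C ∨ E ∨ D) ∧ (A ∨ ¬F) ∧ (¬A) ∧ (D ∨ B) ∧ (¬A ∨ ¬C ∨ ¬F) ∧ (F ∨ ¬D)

True

Suppose B = False.
Unit clause (¬A) forces A = False.
Unit clause (¬F) forces F = False.
Unit clause (D) forces D = True.
That conflicts with the unit clause (¬D).
So every satisfying assignment has B = True.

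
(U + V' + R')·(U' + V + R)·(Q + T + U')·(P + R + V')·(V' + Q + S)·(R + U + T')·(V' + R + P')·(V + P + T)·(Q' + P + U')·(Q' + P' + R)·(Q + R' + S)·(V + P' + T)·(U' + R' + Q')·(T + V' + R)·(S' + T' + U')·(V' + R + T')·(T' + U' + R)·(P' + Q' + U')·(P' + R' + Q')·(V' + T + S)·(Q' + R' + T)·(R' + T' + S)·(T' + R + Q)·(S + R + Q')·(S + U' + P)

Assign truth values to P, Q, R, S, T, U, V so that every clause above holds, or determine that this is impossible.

Branch on U: set U = 0.
Branch on V: set V = 0.
Branch on R: set R = 1.
Branch on P: set P = 1.
From the singleton clause (T), T = 1.
From the singleton clause (Q'), Q = 0.
From the singleton clause (S), S = 1.
All clauses are satisfied.

P: 1, Q: 0, R: 1, S: 1, T: 1, U: 0, V: 0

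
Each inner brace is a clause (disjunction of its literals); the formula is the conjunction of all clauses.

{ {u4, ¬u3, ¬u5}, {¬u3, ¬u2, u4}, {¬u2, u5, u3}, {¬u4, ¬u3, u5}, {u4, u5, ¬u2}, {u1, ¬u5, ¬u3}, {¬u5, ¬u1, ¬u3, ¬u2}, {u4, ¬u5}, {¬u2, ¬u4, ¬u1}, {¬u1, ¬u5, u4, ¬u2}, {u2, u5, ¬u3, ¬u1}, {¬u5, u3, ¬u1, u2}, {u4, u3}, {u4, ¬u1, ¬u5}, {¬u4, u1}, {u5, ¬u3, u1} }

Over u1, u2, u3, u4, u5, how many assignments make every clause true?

2

There are 2^5 = 32 truth assignments over (u1, u2, u3, u4, u5).
Split on u5. With u5 = True, the clauses containing u5 are satisfied and ¬u5 drops from the rest; 1 of the 2^4 = 16 assignments to the other variables satisfy what remains.
With u5 = False, by the same count on the reduced clause set, 1 assignment works.
(One model: u1=T, u2=F, u3=F, u4=T, u5=F.)
Total: 1 + 1 = 2.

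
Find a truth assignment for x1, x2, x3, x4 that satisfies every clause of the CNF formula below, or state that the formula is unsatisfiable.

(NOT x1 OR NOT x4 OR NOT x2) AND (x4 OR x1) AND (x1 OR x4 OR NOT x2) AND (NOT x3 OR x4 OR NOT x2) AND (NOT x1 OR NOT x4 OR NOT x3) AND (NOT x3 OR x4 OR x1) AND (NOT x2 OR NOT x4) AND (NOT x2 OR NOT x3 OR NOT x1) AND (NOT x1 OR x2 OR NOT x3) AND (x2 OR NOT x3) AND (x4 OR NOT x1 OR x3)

x1=false; x2=false; x3=false; x4=true

Case x4 = true:
Unit clause (NOT x2) forces x2 = false.
Unit clause (NOT x3) forces x3 = false.
All clauses hold; x1 can take either value.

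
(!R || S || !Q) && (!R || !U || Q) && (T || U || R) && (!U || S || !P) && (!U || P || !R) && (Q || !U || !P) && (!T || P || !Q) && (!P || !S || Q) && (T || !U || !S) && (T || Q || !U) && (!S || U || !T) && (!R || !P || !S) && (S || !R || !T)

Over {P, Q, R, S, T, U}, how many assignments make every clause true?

11

There are 2^6 = 64 truth assignments over (P, Q, R, S, T, U).
Split on R. With R = true, the clauses containing R are satisfied and !R drops from the rest; 4 of the 2^5 = 32 assignments to the other variables satisfy what remains.
With R = false, by the same count on the reduced clause set, 7 assignments work.
(One model: P=F, Q=F, R=F, S=F, T=T, U=F.)
Total: 4 + 7 = 11.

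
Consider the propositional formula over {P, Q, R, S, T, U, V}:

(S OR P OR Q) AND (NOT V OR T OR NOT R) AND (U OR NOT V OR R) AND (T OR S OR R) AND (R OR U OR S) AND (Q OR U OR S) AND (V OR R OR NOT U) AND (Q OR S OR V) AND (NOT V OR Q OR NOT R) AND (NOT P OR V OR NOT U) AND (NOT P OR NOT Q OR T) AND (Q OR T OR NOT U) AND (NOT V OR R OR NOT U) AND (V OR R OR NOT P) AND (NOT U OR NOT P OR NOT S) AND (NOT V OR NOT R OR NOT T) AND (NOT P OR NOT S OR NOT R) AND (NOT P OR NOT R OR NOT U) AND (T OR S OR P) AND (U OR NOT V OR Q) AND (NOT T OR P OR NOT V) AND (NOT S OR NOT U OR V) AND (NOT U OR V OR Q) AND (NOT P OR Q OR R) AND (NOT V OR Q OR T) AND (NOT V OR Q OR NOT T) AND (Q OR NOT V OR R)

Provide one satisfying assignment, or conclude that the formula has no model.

P ↦ false,  Q ↦ true,  R ↦ false,  S ↦ true,  T ↦ true,  U ↦ false,  V ↦ false

Branch on S: set S = true.
Branch on U: set U = false.
Branch on V: set V = false.
Branch on R: set R = false.
(NOT P) alone gives P = false.
Every clause is now satisfied; Q, T are unconstrained.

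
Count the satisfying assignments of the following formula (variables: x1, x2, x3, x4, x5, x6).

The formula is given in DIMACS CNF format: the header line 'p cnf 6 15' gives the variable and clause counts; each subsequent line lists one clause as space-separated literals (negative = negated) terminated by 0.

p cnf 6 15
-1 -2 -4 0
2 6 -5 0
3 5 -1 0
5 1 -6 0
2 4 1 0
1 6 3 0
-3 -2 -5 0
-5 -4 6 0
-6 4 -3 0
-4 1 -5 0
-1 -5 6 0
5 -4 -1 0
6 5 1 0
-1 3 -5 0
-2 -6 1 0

There are 2^6 = 64 truth assignments over (x1, x2, x3, x4, x5, x6).
Split on x4. With x4 = True, the clauses containing x4 are satisfied and ¬x4 drops from the rest; 1 of the 2^5 = 32 assignments to the other variables satisfy what remains.
With x4 = False, by the same count on the reduced clause set, 2 assignments work.
(One model: x1=T, x2=F, x3=T, x4=F, x5=F, x6=F.)
Total: 1 + 2 = 3.

3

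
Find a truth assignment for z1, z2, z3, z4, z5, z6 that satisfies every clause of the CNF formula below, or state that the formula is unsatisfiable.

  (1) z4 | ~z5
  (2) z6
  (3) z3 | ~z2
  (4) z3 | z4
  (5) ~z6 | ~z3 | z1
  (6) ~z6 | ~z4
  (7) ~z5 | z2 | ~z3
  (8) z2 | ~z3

(z6) alone gives z6 = 1.
(~z4) alone gives z4 = 0.
(~z5) alone gives z5 = 0.
(z3) alone gives z3 = 1.
(z1) alone gives z1 = 1.
(z2) alone gives z2 = 1.
All clauses are satisfied.

z1=1,  z2=1,  z3=1,  z4=0,  z5=0,  z6=1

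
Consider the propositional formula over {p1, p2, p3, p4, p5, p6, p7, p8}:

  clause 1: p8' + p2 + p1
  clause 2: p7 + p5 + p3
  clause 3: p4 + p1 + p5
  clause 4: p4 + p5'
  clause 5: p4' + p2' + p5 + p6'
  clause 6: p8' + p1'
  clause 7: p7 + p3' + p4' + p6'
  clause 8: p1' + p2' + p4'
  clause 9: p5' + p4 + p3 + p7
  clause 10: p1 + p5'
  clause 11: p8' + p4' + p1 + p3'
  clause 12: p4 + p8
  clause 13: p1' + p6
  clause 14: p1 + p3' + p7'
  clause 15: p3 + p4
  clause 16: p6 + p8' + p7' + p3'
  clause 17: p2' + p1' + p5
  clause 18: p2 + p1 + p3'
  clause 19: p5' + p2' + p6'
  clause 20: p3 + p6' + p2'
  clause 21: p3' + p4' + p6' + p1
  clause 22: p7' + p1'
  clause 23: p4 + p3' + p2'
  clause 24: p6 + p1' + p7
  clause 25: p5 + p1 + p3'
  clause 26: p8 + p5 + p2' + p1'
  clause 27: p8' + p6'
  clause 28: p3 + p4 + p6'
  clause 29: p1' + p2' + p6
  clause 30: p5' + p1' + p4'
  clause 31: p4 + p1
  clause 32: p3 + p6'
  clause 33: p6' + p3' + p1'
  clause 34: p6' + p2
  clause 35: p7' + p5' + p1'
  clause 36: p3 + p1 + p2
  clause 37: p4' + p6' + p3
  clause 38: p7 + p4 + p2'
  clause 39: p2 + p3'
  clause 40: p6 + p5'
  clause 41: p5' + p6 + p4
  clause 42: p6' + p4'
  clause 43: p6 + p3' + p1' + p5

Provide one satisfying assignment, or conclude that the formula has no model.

p1 ↦ 0, p2 ↦ 1, p3 ↦ 0, p4 ↦ 1, p5 ↦ 0, p6 ↦ 0, p7 ↦ 1, p8 ↦ 1

Suppose p4 = 1.
The clause (p6') is unit, so p6 = 0.
The clause (p1') is unit, so p1 = 0.
The clause (p5') is unit, so p5 = 0.
The clause (p3') is unit, so p3 = 0.
The clause (p7) is unit, so p7 = 1.
The clause (p2) is unit, so p2 = 1.
Every clause is now satisfied; p8 is unconstrained.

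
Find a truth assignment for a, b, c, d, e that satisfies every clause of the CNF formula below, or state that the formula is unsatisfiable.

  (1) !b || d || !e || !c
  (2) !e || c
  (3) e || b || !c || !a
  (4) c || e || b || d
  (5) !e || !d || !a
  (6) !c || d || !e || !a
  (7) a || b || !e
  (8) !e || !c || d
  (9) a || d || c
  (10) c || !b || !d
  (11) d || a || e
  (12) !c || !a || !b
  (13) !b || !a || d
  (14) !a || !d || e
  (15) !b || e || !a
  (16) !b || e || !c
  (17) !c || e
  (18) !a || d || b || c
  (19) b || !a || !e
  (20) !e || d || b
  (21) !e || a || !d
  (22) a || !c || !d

Case e = false:
Unit clause (!c) forces c = false.
Case b = false:
Unit clause (d) forces d = true.
Unit clause (!a) forces a = false.
Every clause now holds.

a=false, b=false, c=false, d=true, e=false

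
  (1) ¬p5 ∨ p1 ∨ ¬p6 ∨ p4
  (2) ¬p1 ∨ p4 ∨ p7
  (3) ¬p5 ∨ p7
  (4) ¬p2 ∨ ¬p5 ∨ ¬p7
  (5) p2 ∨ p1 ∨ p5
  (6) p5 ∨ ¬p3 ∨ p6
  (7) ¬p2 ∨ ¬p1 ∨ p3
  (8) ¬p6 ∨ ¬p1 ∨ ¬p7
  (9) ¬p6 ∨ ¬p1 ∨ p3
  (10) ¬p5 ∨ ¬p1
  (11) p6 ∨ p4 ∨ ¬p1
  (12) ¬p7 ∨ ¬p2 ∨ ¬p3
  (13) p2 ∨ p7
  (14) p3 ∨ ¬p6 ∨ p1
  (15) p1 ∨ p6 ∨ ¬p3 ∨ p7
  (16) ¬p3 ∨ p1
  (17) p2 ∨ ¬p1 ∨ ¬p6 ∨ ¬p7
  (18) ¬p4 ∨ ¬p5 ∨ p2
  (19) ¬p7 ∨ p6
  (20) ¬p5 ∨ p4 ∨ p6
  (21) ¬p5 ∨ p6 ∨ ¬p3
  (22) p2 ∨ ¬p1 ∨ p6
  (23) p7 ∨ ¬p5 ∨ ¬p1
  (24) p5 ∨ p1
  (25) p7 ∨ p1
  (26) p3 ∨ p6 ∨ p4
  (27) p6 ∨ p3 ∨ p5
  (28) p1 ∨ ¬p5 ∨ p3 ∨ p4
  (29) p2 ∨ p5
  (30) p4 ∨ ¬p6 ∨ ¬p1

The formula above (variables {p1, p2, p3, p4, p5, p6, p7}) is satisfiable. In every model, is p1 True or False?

Suppose p1 = False.
(¬p3) alone gives p3 = False.
(¬p6) alone gives p6 = False.
(¬p7) alone gives p7 = False.
But (p7) is also a unit clause — contradiction.
So every satisfying assignment has p1 = True.

True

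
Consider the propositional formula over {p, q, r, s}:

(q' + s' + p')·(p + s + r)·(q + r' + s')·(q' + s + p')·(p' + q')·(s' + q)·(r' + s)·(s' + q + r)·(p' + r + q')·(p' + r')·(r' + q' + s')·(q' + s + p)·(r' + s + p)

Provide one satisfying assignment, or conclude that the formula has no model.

p ↦ 0, q ↦ 1, r ↦ 0, s ↦ 1

Suppose p = 0.
Suppose s = 1.
(q) alone gives q = 1.
(r') alone gives r = 0.
Every clause now holds.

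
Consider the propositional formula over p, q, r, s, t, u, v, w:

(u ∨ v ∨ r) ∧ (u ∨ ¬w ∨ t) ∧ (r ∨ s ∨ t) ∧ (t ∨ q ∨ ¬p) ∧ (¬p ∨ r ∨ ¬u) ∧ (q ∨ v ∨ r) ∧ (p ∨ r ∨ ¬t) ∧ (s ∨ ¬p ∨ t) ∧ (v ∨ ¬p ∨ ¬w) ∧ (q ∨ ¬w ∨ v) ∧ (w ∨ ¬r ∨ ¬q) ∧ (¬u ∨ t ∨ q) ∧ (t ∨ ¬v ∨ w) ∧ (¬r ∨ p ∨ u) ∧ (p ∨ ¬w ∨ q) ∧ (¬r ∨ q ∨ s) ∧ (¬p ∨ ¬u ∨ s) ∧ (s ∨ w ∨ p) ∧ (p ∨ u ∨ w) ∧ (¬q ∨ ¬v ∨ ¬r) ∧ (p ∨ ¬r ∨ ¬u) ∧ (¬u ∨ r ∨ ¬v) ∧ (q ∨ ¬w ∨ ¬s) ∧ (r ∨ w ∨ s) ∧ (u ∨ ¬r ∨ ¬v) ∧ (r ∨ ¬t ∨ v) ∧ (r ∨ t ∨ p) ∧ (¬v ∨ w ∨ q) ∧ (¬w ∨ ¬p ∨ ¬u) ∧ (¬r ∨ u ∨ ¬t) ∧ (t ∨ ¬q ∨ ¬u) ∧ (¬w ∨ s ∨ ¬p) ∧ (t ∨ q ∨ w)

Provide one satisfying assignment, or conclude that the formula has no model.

Branch on u: set u = True.
Branch on p: set p = True.
(r) alone gives r = True.
(s) alone gives s = True.
(¬w) alone gives w = False.
(¬q) alone gives q = False.
(t) alone gives t = True.
(¬v) alone gives v = False.
This assignment satisfies each clause.

p: True,  q: False,  r: True,  s: True,  t: True,  u: True,  v: False,  w: False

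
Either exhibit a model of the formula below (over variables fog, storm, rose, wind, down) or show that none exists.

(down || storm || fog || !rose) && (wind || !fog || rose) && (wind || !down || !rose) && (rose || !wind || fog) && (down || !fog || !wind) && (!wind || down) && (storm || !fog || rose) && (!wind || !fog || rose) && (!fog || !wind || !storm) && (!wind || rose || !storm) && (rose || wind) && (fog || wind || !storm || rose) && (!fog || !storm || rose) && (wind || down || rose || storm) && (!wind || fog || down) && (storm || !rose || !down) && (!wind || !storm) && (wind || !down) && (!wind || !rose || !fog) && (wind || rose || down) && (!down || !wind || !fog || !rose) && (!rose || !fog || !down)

Case wind = false:
The clause (rose) is unit, so rose = true.
The clause (!down) is unit, so down = false.
Case storm = true:
Every clause is now satisfied; fog is unconstrained.

fog: true,  storm: true,  rose: true,  wind: false,  down: false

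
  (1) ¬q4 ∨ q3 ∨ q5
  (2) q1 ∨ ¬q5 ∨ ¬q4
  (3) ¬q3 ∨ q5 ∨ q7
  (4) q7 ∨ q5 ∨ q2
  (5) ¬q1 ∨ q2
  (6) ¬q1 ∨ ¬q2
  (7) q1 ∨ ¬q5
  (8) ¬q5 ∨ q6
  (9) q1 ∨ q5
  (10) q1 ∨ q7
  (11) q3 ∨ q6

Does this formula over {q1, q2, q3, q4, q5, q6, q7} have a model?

No, unsatisfiable

Suppose q1 = False.
(¬q5) alone gives q5 = False.
Now (q5) is unsatisfied and unit — conflict.
So q1 must be the other value — set q1 = True.
(q2) alone gives q2 = True.
Now (¬q2) is unsatisfied and unit — conflict.
Either choice for q1 ends in contradiction.
No assignment satisfies every clause.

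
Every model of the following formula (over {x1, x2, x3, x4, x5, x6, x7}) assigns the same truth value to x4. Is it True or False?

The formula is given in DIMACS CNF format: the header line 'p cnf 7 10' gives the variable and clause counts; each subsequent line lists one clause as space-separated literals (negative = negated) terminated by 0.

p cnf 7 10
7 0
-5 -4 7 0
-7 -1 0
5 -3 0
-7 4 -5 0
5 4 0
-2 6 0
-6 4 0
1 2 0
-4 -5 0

Suppose x4 = False.
The clause (x7) is unit, so x7 = True.
The clause (¬x1) is unit, so x1 = False.
The clause (¬x5) is unit, so x5 = False.
That conflicts with the unit clause (x5).
So every satisfying assignment has x4 = True.

True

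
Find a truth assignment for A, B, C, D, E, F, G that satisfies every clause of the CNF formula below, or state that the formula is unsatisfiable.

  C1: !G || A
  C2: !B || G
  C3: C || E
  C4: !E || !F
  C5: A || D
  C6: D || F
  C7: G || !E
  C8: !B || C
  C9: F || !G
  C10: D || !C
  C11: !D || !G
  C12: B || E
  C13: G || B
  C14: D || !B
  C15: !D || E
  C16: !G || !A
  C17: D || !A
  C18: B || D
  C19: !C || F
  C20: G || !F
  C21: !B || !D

UNSATISFIABLE

Suppose G = false.
Unit clause (!B) forces B = false.
Now (B) is unsatisfied and unit — conflict.
That branch fails; take G = true instead.
Unit clause (A) forces A = true.
Now (!A) is unsatisfied and unit — conflict.
Both values of G lead to a conflict.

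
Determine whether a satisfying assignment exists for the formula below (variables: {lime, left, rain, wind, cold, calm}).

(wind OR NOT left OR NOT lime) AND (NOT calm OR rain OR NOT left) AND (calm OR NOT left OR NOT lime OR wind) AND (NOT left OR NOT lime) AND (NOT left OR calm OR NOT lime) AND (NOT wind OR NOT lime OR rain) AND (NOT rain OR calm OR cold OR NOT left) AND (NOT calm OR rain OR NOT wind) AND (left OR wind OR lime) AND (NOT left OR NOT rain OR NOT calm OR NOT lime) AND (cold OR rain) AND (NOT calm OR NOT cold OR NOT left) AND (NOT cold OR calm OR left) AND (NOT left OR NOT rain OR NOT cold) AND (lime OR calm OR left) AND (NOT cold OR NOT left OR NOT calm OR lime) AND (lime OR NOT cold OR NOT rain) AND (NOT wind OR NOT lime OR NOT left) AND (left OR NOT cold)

Suppose left = false.
From the singleton clause (NOT cold), cold = false.
From the singleton clause (rain), rain = true.
Suppose wind = false.
From the singleton clause (lime), lime = true.
Every clause is now satisfied; calm is unconstrained.
A satisfying assignment: lime ↦ true,  left ↦ false,  rain ↦ true,  wind ↦ false,  cold ↦ false,  calm ↦ false.

Yes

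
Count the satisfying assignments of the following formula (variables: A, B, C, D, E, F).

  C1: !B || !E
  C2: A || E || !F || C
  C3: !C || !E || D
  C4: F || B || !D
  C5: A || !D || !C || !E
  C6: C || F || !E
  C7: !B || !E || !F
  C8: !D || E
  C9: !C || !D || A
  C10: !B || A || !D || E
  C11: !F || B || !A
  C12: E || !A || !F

There are 2^6 = 64 truth assignments over (A, B, C, D, E, F).
Split on D. With D = true, the clauses containing D are satisfied and !D drops from the rest; 1 of the 2^5 = 32 assignments to the other variables satisfy what remains.
With D = false, by the same count on the reduced clause set, 11 assignments work.
Total: 1 + 11 = 12.

12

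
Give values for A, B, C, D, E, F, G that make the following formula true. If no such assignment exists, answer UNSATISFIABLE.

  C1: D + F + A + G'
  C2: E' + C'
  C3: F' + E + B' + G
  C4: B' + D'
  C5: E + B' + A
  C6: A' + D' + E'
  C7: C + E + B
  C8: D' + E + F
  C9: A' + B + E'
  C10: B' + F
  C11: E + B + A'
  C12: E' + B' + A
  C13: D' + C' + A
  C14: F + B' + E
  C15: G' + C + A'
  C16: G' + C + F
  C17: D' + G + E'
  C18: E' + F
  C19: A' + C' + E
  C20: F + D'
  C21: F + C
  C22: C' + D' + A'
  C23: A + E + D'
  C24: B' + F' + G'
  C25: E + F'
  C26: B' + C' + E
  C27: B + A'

A ↦ 0; B ↦ 0; C ↦ 0; D ↦ 1; E ↦ 1; F ↦ 1; G ↦ 1

Suppose E = 1.
From the singleton clause (C'), C = 0.
From the singleton clause (F), F = 1.
Suppose B = 0.
From the singleton clause (A'), A = 0.
Suppose D = 1.
From the singleton clause (G), G = 1.
All clauses are satisfied.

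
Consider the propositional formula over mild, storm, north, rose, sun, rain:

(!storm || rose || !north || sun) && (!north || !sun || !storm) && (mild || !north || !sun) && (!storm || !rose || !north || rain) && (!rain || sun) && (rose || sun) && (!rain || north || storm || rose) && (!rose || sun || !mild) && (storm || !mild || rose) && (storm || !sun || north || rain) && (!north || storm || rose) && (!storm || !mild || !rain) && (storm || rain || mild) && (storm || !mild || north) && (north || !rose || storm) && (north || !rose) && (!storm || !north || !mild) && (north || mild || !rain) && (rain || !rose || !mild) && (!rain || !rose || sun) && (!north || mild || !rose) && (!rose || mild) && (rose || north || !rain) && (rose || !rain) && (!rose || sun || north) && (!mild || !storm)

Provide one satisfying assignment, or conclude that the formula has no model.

mild=true, storm=false, north=true, rose=true, sun=true, rain=true

Try rain = true.
The clause (sun) is unit, so sun = true.
The clause (rose) is unit, so rose = true.
The clause (north) is unit, so north = true.
The clause (!storm) is unit, so storm = false.
The clause (mild) is unit, so mild = true.
Every clause now holds.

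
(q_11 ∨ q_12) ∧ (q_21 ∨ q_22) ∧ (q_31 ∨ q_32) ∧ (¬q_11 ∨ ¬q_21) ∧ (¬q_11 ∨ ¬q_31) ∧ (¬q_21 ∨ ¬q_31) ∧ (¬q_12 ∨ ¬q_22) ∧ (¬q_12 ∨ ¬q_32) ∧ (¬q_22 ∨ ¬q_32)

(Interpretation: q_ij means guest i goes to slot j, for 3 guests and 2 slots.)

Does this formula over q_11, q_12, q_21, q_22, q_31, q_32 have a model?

No, unsatisfiable

Suppose q_11 = True.
(¬q_21) alone gives q_21 = False.
(q_22) alone gives q_22 = True.
(¬q_31) alone gives q_31 = False.
(q_32) alone gives q_32 = True.
That conflicts with the unit clause (¬q_32).
Backtrack on q_11: now try q_11 = False.
(q_12) alone gives q_12 = True.
(¬q_22) alone gives q_22 = False.
(q_21) alone gives q_21 = True.
(¬q_31) alone gives q_31 = False.
(q_32) alone gives q_32 = True.
That conflicts with the unit clause (¬q_32).
Either choice for q_11 ends in contradiction.
No assignment satisfies every clause.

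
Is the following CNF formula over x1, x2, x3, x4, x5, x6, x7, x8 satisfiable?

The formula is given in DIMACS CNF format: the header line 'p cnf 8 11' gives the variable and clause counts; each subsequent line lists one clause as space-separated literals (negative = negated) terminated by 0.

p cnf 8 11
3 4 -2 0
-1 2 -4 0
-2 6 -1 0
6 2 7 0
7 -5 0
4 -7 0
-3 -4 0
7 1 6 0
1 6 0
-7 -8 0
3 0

Yes

Unit clause (x3) forces x3 = True.
Unit clause (¬x4) forces x4 = False.
Unit clause (¬x7) forces x7 = False.
Unit clause (¬x5) forces x5 = False.
Case x6 = True:
Every clause is now satisfied; x1, x2, x8 are unconstrained.
A satisfying assignment: x1: False, x2: False, x3: True, x4: False, x5: False, x6: True, x7: False, x8: True.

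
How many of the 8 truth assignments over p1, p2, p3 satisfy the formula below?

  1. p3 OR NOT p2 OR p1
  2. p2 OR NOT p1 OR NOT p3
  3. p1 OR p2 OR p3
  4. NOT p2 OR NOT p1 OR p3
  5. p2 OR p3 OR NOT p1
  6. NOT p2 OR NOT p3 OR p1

There are 2^3 = 8 truth assignments over (p1, p2, p3).
Check each against the 6 clauses (columns in the order p1, p2, p3):
  F F F  ✗ fails (p1 OR p2 OR p3)
  F F T  ✓ satisfies all
  F T F  ✗ fails (p3 OR NOT p2 OR p1)
  F T T  ✗ fails (NOT p2 OR NOT p3 OR p1)
  T F F  ✗ fails (p2 OR p3 OR NOT p1)
  T F T  ✗ fails (p2 OR NOT p1 OR NOT p3)
  T T F  ✗ fails (NOT p2 OR NOT p1 OR p3)
  T T T  ✓ satisfies all
2 of the 8 rows are models.

2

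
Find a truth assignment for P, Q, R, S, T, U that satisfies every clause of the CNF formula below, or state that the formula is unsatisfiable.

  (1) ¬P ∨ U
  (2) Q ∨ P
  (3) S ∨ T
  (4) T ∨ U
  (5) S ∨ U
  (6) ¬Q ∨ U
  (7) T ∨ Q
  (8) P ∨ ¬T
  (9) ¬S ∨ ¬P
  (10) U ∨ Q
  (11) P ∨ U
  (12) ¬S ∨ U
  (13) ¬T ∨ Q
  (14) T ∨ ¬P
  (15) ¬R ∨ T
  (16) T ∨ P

P=True, Q=True, R=False, S=False, T=True, U=True

Branch on P: set P = True.
The clause (U) is unit, so U = True.
The clause (¬S) is unit, so S = False.
The clause (T) is unit, so T = True.
The clause (Q) is unit, so Q = True.
All clauses hold; R can take either value.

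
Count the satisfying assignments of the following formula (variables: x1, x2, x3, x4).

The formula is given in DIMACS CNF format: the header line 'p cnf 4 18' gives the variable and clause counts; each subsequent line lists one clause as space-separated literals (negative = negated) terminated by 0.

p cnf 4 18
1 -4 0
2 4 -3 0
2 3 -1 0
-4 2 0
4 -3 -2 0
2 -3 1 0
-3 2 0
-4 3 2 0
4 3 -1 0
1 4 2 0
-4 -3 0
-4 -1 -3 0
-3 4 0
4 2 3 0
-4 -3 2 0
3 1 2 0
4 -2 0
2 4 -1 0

1

There are 2^4 = 16 truth assignments over (x1, x2, x3, x4).
Check each against the 18 clauses (columns in the order x1, x2, x3, x4):
  F F F F  ✗ fails (x1 ∨ x4 ∨ x2)
  F F F T  ✗ fails (x1 ∨ ¬x4)
  F F T F  ✗ fails (x2 ∨ x4 ∨ ¬x3)
  F F T T  ✗ fails (x1 ∨ ¬x4)
  F T F F  ✗ fails (x4 ∨ ¬x2)
  F T F T  ✗ fails (x1 ∨ ¬x4)
  F T T F  ✗ fails (x4 ∨ ¬x3 ∨ ¬x2)
  F T T T  ✗ fails (x1 ∨ ¬x4)
  T F F F  ✗ fails (x2 ∨ x3 ∨ ¬x1)
  T F F T  ✗ fails (x2 ∨ x3 ∨ ¬x1)
  T F T F  ✗ fails (x2 ∨ x4 ∨ ¬x3)
  T F T T  ✗ fails (¬x4 ∨ x2)
  T T F F  ✗ fails (x4 ∨ x3 ∨ ¬x1)
  T T F T  ✓ satisfies all
  T T T F  ✗ fails (x4 ∨ ¬x3 ∨ ¬x2)
  T T T T  ✗ fails (¬x4 ∨ ¬x3)
1 of the 16 rows is a model.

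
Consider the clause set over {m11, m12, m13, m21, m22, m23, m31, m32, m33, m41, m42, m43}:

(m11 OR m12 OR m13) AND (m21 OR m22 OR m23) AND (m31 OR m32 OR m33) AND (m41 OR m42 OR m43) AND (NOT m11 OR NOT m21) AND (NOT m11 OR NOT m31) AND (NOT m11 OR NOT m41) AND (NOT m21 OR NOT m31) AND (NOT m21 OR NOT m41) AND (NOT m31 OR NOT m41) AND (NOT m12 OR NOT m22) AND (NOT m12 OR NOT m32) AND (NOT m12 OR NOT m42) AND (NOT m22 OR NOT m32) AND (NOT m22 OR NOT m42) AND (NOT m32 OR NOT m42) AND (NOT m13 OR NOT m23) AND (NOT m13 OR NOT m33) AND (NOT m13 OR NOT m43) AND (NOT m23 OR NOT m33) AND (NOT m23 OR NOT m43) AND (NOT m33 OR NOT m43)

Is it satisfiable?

Branch on m11: set m11 = false.
Branch on m12: set m12 = true.
The clause (NOT m22) is unit, so m22 = false.
The clause (NOT m32) is unit, so m32 = false.
The clause (NOT m42) is unit, so m42 = false.
Branch on m21: set m21 = true.
The clause (NOT m31) is unit, so m31 = false.
The clause (m33) is unit, so m33 = true.
The clause (NOT m41) is unit, so m41 = false.
The clause (m43) is unit, so m43 = true.
Now (NOT m43) is unsatisfied and unit — conflict.
Undo m21 and try m21 = false.
The clause (m23) is unit, so m23 = true.
The clause (NOT m13) is unit, so m13 = false.
The clause (NOT m33) is unit, so m33 = false.
The clause (m31) is unit, so m31 = true.
The clause (NOT m41) is unit, so m41 = false.
The clause (m43) is unit, so m43 = true.
Now (NOT m43) is unsatisfied and unit — conflict.
Both values of m21 lead to a conflict.
Undo m12 and try m12 = false.
The clause (m13) is unit, so m13 = true.
The clause (NOT m23) is unit, so m23 = false.
The clause (NOT m33) is unit, so m33 = false.
The clause (NOT m43) is unit, so m43 = false.
Branch on m21: set m21 = true.
The clause (NOT m31) is unit, so m31 = false.
The clause (m32) is unit, so m32 = true.
The clause (NOT m41) is unit, so m41 = false.
The clause (m42) is unit, so m42 = true.
Now (NOT m42) is unsatisfied and unit — conflict.
Undo m21 and try m21 = false.
The clause (m22) is unit, so m22 = true.
The clause (NOT m32) is unit, so m32 = false.
The clause (m31) is unit, so m31 = true.
The clause (NOT m41) is unit, so m41 = false.
The clause (m42) is unit, so m42 = true.
Now (NOT m42) is unsatisfied and unit — conflict.
Both values of m21 lead to a conflict.
Both values of m12 lead to a conflict.
Undo m11 and try m11 = true.
The clause (NOT m21) is unit, so m21 = false.
The clause (NOT m31) is unit, so m31 = false.
The clause (NOT m41) is unit, so m41 = false.
Branch on m22: set m22 = true.
The clause (NOT m12) is unit, so m12 = false.
The clause (NOT m32) is unit, so m32 = false.
The clause (m33) is unit, so m33 = true.
The clause (NOT m42) is unit, so m42 = false.
The clause (m43) is unit, so m43 = true.
Now (NOT m43) is unsatisfied and unit — conflict.
Undo m22 and try m22 = false.
The clause (m23) is unit, so m23 = true.
The clause (NOT m13) is unit, so m13 = false.
The clause (NOT m33) is unit, so m33 = false.
The clause (m32) is unit, so m32 = true.
The clause (NOT m12) is unit, so m12 = false.
The clause (NOT m42) is unit, so m42 = false.
The clause (m43) is unit, so m43 = true.
Now (NOT m43) is unsatisfied and unit — conflict.
Both values of m22 lead to a conflict.
Both values of m11 lead to a conflict.
No assignment satisfies every clause.

No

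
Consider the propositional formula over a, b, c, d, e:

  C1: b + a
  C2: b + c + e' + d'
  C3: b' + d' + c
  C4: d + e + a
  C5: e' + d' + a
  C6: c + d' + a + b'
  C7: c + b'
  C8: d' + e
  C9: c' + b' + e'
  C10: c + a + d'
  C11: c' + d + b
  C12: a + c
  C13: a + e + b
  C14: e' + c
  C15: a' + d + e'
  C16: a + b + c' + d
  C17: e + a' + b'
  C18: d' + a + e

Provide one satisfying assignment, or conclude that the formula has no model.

a=1,  b=0,  c=1,  d=1,  e=1

Case b = 0:
From the singleton clause (a), a = 1.
Case d = 1:
From the singleton clause (e), e = 1.
From the singleton clause (c), c = 1.
Every clause now holds.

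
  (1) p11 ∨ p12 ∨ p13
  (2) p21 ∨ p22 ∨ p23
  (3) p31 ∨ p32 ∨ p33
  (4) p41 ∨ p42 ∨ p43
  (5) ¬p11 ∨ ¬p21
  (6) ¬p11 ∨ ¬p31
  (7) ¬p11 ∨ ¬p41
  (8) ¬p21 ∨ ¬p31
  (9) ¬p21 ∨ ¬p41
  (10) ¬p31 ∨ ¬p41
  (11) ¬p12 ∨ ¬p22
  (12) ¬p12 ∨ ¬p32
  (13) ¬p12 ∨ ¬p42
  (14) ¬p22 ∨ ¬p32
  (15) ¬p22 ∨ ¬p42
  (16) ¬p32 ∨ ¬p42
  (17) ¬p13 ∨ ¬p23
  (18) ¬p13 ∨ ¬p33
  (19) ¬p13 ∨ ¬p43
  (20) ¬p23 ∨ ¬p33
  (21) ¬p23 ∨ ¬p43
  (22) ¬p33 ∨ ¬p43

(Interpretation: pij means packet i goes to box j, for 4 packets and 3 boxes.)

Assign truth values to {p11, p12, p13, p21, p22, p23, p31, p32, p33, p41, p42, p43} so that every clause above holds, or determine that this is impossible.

Suppose p11 = False.
Suppose p12 = True.
The clause (¬p22) is unit, so p22 = False.
The clause (¬p32) is unit, so p32 = False.
The clause (¬p42) is unit, so p42 = False.
Suppose p21 = True.
The clause (¬p31) is unit, so p31 = False.
The clause (p33) is unit, so p33 = True.
The clause (¬p41) is unit, so p41 = False.
The clause (p43) is unit, so p43 = True.
Now (¬p43) is unsatisfied and unit — conflict.
That branch fails; take p21 = False instead.
The clause (p23) is unit, so p23 = True.
The clause (¬p13) is unit, so p13 = False.
The clause (¬p33) is unit, so p33 = False.
The clause (p31) is unit, so p31 = True.
The clause (¬p41) is unit, so p41 = False.
The clause (p43) is unit, so p43 = True.
Now (¬p43) is unsatisfied and unit — conflict.
Neither p21 = True nor p21 = False works.
That branch fails; take p12 = False instead.
The clause (p13) is unit, so p13 = True.
The clause (¬p23) is unit, so p23 = False.
The clause (¬p33) is unit, so p33 = False.
The clause (¬p43) is unit, so p43 = False.
Suppose p21 = True.
The clause (¬p31) is unit, so p31 = False.
The clause (p32) is unit, so p32 = True.
The clause (¬p41) is unit, so p41 = False.
The clause (p42) is unit, so p42 = True.
Now (¬p42) is unsatisfied and unit — conflict.
That branch fails; take p21 = False instead.
The clause (p22) is unit, so p22 = True.
The clause (¬p32) is unit, so p32 = False.
The clause (p31) is unit, so p31 = True.
The clause (¬p41) is unit, so p41 = False.
The clause (p42) is unit, so p42 = True.
Now (¬p42) is unsatisfied and unit — conflict.
Neither p21 = True nor p21 = False works.
Neither p12 = True nor p12 = False works.
That branch fails; take p11 = True instead.
The clause (¬p21) is unit, so p21 = False.
The clause (¬p31) is unit, so p31 = False.
The clause (¬p41) is unit, so p41 = False.
Suppose p22 = True.
The clause (¬p12) is unit, so p12 = False.
The clause (¬p32) is unit, so p32 = False.
The clause (p33) is unit, so p33 = True.
The clause (¬p42) is unit, so p42 = False.
The clause (p43) is unit, so p43 = True.
Now (¬p43) is unsatisfied and unit — conflict.
That branch fails; take p22 = False instead.
The clause (p23) is unit, so p23 = True.
The clause (¬p13) is unit, so p13 = False.
The clause (¬p33) is unit, so p33 = False.
The clause (p32) is unit, so p32 = True.
The clause (¬p12) is unit, so p12 = False.
The clause (¬p42) is unit, so p42 = False.
The clause (p43) is unit, so p43 = True.
Now (¬p43) is unsatisfied and unit — conflict.
Neither p22 = True nor p22 = False works.
Neither p11 = True nor p11 = False works.

UNSATISFIABLE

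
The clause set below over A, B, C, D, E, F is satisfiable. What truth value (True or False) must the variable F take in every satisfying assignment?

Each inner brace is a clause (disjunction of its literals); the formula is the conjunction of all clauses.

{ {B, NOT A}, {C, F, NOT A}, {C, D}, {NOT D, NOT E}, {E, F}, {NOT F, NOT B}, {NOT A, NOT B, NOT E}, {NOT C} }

True

Suppose F = false.
Unit clause (E) forces E = true.
Unit clause (NOT D) forces D = false.
Unit clause (C) forces C = true.
But (NOT C) is also a unit clause — contradiction.
So every satisfying assignment has F = True.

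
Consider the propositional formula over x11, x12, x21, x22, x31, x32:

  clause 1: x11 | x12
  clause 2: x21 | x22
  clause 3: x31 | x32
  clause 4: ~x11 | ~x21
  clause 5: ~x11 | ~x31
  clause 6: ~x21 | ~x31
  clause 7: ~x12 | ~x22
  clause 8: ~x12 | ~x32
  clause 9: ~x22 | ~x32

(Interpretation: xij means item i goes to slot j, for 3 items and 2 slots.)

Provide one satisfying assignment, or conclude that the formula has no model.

Branch on x11: set x11 = 1.
The clause (~x21) is unit, so x21 = 0.
The clause (x22) is unit, so x22 = 1.
The clause (~x31) is unit, so x31 = 0.
The clause (x32) is unit, so x32 = 1.
But (~x32) is also a unit clause — contradiction.
That branch fails; take x11 = 0 instead.
The clause (x12) is unit, so x12 = 1.
The clause (~x22) is unit, so x22 = 0.
The clause (x21) is unit, so x21 = 1.
The clause (~x31) is unit, so x31 = 0.
The clause (x32) is unit, so x32 = 1.
But (~x32) is also a unit clause — contradiction.
Both values of x11 lead to a conflict.

UNSATISFIABLE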